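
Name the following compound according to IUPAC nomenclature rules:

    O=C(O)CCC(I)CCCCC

The longest chain bearing the –COOH group is 9 carbons long (nonane).
The principal characteristic group is a carboxylic acid (terminal –COOH), named with the suffix -oic acid.
Number the chain so that the carboxylic acid carbon is C-1 by definition.
This places an iodo group at C-4.
Putting it together: 4-iodononanoic acid.

4-iodononanoic acid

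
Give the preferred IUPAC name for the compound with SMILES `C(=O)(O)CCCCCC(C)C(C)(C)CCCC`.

The longest carbon chain that includes the –COOH group has 12 carbons, so the parent hydride is dodecane.
The highest-priority functional group is a carboxylic acid (terminal –COOH), so the name ends in -oic acid.
The numbering direction is chosen so that the carboxylic acid carbon is C-1 by definition.
This places methyl groups at C-7 and C-8 (×2).
Putting it together: 7,8,8-trimethyldodecanoic acid.

7,8,8-trimethyldodecanoic acid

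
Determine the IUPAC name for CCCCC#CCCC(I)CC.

The longest chain bearing the multiple bond is 11 carbons long (undecane).
There is one C≡C triple bond, indicated by the ending -yne.
Choose the numbering such that numbering from this end puts the triple bond at C-5 rather than C-6.
This places the triple bond between C-5 and C-6; an iodo group at C-9.
The name is 9-iodoundec-5-yne.

9-iodoundec-5-yne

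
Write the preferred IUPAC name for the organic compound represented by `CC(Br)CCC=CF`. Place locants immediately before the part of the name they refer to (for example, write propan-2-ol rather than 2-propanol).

5-bromo-1-fluorohex-1-ene

Counting along the main chain through the multiple bond gives 6 carbons: the parent is hexane.
There is one C=C double bond, indicated by the ending -ene.
Choose the numbering such that numbering from this end puts the double bond at C-1 rather than C-5.
That gives the double bond between C-1 and C-2; a bromo group at C-5; a fluoro group at C-1.
Prefixes are listed alphabetically: bromo, fluoro.
The name is 5-bromo-1-fluorohex-1-ene.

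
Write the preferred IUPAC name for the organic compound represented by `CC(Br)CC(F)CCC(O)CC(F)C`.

9-bromo-2,7-difluorodecan-4-ol

The longest chain bearing the –OH group is 10 carbons long (decane).
The principal characteristic group is an alcohol (–OH), named with the suffix -ol.
The numbering direction is chosen so that numbering from this end puts the hydroxyl group at C-4 rather than C-7.
This places the hydroxyl at C-4; a bromo group at C-9; fluoro groups at C-2 and C-7.
Prefixes are listed alphabetically: bromo, fluoro.
Putting it together: 9-bromo-2,7-difluorodecan-4-ol.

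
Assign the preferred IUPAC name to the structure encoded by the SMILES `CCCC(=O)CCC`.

Counting along the main chain through the carbonyl gives 7 carbons: the parent is heptane.
A ketone (C=O on an internal carbon) is the principal characteristic group, giving the suffix -one.
The molecule is symmetric, so either numbering direction gives the same locants.
With this numbering: the carbonyl at C-4.
Assembling the pieces gives heptan-4-one.

heptan-4-one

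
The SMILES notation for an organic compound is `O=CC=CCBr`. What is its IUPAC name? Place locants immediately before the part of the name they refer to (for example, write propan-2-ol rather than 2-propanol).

The longest carbon chain that includes the –CHO group and the multiple bond has 4 carbons, so the parent hydride is butane.
An aldehyde (terminal –CHO) is the principal characteristic group, giving the suffix -al.
The chain contains a C=C double bond, so the unsaturation ending is -ene.
Choose the numbering such that the aldehyde carbon is C-1 by definition.
With this numbering: the double bond between C-2 and C-3; a bromo group at C-4.
Assembling the pieces gives 4-bromobut-2-enal.

4-bromobut-2-enal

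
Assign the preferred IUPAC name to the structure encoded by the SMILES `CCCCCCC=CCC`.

The longest carbon chain that includes the multiple bond has 10 carbons, so the parent hydride is decane.
The chain contains a C=C double bond, so the unsaturation ending is -ene.
The numbering direction is chosen so that numbering from this end puts the double bond at C-3 rather than C-7.
With this numbering: the double bond between C-3 and C-4.
Assembling the pieces gives dec-3-ene.

dec-3-ene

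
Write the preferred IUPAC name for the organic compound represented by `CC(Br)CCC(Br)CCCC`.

The longest carbon chain is 9 atoms: the parent is nonane.
The numbering direction is chosen so that the substituent locant set {2,5} is lower than {5,8} at the first point of difference.
With this numbering: bromo groups at C-2 and C-5.
Putting it together: 2,5-dibromononane.

2,5-dibromononane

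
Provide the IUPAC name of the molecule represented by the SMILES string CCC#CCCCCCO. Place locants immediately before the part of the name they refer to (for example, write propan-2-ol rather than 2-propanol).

The longest carbon chain that includes the –OH group and the multiple bond has 9 carbons, so the parent hydride is nonane.
The highest-priority functional group is an alcohol (–OH), so the name ends in -ol.
The chain contains a C≡C triple bond, so the unsaturation ending is -yne.
Number the chain so that numbering from this end puts the hydroxyl group at C-1 rather than C-9.
This places the hydroxyl at C-1; the triple bond between C-6 and C-7.
The name is non-6-yn-1-ol.

non-6-yn-1-ol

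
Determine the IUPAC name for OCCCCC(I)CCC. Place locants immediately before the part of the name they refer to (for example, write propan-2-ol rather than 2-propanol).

The longest carbon chain that includes the –OH group has 8 carbons, so the parent hydride is octane.
The principal characteristic group is an alcohol (–OH), named with the suffix -ol.
Number the chain so that numbering from this end puts the hydroxyl group at C-1 rather than C-8.
This places the hydroxyl at C-1; an iodo group at C-5.
The name is 5-iodooctan-1-ol.

5-iodooctan-1-ol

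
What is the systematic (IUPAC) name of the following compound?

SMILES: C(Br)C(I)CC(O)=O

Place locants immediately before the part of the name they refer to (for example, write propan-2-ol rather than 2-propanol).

The longest chain bearing the –COOH group is 4 carbons long (butane).
The highest-priority functional group is a carboxylic acid (terminal –COOH), so the name ends in -oic acid.
The numbering direction is chosen so that the carboxylic acid carbon is C-1 by definition.
That gives a bromo group at C-4; an iodo group at C-3.
The substituents are ordered alphabetically, ignoring any di-/tri- multipliers.
Assembling the pieces gives 4-bromo-3-iodobutanoic acid.

4-bromo-3-iodobutanoic acid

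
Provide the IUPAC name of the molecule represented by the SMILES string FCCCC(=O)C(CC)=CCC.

The longest carbon chain that includes the carbonyl and the multiple bond has 8 carbons, so the parent hydride is octane.
The highest-priority functional group is a ketone (C=O on an internal carbon), so the name ends in -one.
The chain contains a C=C double bond, so the unsaturation ending is -ene.
Choose the numbering such that numbering from this end puts the carbonyl group at C-4 rather than C-5.
This places the carbonyl at C-4; the double bond between C-5 and C-6; an ethyl group at C-5; a fluoro group at C-1.
Prefixes are listed alphabetically: ethyl, fluoro.
Putting it together: 5-ethyl-1-fluorooct-5-en-4-one.

5-ethyl-1-fluorooct-5-en-4-one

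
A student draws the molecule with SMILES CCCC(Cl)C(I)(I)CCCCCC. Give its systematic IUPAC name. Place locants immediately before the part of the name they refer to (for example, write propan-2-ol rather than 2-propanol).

4-chloro-5,5-diiodoundecane

The parent chain contains 11 carbons (undecane).
The numbering direction is chosen so that the substituent locant set {4,5,5} is lower than {7,7,8} at the first point of difference.
With this numbering: a chloro group at C-4; two iodo groups at C-5.
Prefixes are listed alphabetically: chloro, iodo.
Putting it together: 4-chloro-5,5-diiodoundecane.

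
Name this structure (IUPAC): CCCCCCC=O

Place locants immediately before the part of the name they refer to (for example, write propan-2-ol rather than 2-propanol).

heptanal

Counting along the main chain through the –CHO group gives 7 carbons: the parent is heptane.
The highest-priority functional group is an aldehyde (terminal –CHO), so the name ends in -al.
Number the chain so that the aldehyde carbon is C-1 by definition.
Assembling the pieces gives heptanal.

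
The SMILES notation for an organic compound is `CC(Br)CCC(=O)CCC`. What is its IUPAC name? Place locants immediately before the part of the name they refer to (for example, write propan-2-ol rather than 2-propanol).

Counting along the main chain through the carbonyl gives 8 carbons: the parent is octane.
A ketone (C=O on an internal carbon) is the principal characteristic group, giving the suffix -one.
The numbering direction is chosen so that numbering from this end puts the carbonyl group at C-4 rather than C-5.
With this numbering: the carbonyl at C-4; a bromo group at C-7.
The name is 7-bromooctan-4-one.

7-bromooctan-4-one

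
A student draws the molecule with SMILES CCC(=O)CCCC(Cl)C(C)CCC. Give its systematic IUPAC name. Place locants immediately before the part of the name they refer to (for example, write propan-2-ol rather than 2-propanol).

7-chloro-8-methylundecan-3-one

Counting along the main chain through the carbonyl gives 11 carbons: the parent is undecane.
The highest-priority functional group is a ketone (C=O on an internal carbon), so the name ends in -one.
Choose the numbering such that numbering from this end puts the carbonyl group at C-3 rather than C-9.
That gives the carbonyl at C-3; a chloro group at C-7; a methyl group at C-8.
Prefixes are listed alphabetically: chloro, methyl.
Assembling the pieces gives 7-chloro-8-methylundecan-3-one.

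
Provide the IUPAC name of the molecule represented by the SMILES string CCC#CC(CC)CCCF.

The longest carbon chain that includes the multiple bond has 8 carbons, so the parent hydride is octane.
A C≡C triple bond in the chain gives the infix -yne-.
Choose the numbering such that numbering from this end puts the triple bond at C-3 rather than C-5.
With this numbering: the triple bond between C-3 and C-4; an ethyl group at C-5; a fluoro group at C-8.
Prefixes are listed alphabetically: ethyl, fluoro.
Assembling the pieces gives 5-ethyl-8-fluorooct-3-yne.

5-ethyl-8-fluorooct-3-yne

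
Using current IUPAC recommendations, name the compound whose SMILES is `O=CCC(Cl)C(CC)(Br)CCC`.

The longest carbon chain that includes the –CHO group has 7 carbons, so the parent hydride is heptane.
The highest-priority functional group is an aldehyde (terminal –CHO), so the name ends in -al.
The numbering direction is chosen so that the aldehyde carbon is C-1 by definition.
This places a bromo group at C-4; a chloro group at C-3; an ethyl group at C-4.
Prefixes are listed alphabetically: bromo, chloro, ethyl.
The name is 4-bromo-3-chloro-4-ethylheptanal.

4-bromo-3-chloro-4-ethylheptanal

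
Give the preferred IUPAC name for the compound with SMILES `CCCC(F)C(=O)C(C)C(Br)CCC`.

7-bromo-4-fluoro-6-methyldecan-5-one

Counting along the main chain through the carbonyl gives 10 carbons: the parent is decane.
A ketone (C=O on an internal carbon) is the principal characteristic group, giving the suffix -one.
The numbering direction is chosen so that numbering from this end puts the carbonyl group at C-5 rather than C-6.
With this numbering: the carbonyl at C-5; a bromo group at C-7; a fluoro group at C-4; a methyl group at C-6.
Prefixes are listed alphabetically: bromo, fluoro, methyl.
Putting it together: 7-bromo-4-fluoro-6-methyldecan-5-one.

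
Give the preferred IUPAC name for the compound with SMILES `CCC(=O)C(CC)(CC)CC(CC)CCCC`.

The longest carbon chain that includes the carbonyl has 10 carbons, so the parent hydride is decane.
The principal characteristic group is a ketone (C=O on an internal carbon), named with the suffix -one.
Choose the numbering such that numbering from this end puts the carbonyl group at C-3 rather than C-8.
That gives the carbonyl at C-3; ethyl groups at C-4 (×2) and C-6.
The name is 4,4,6-triethyldecan-3-one.

4,4,6-triethyldecan-3-one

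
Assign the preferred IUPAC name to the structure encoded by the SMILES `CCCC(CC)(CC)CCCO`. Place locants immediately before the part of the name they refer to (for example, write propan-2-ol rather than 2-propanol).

The longest chain bearing the –OH group is 7 carbons long (heptane).
The highest-priority functional group is an alcohol (–OH), so the name ends in -ol.
Choose the numbering such that numbering from this end puts the hydroxyl group at C-1 rather than C-7.
With this numbering: the hydroxyl at C-1; two ethyl groups at C-4.
The name is 4,4-diethylheptan-1-ol.

4,4-diethylheptan-1-ol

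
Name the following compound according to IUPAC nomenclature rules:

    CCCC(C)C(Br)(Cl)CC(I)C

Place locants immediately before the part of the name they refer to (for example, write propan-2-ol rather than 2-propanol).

The longest carbon chain is 8 atoms: the parent is octane.
Choose the numbering such that the substituent locant set {2,4,4,5} is lower than {4,5,5,7} at the first point of difference.
This places a bromo group at C-4; a chloro group at C-4; an iodo group at C-2; a methyl group at C-5.
The substituents are ordered alphabetically, ignoring any di-/tri- multipliers.
The name is 4-bromo-4-chloro-2-iodo-5-methyloctane.

4-bromo-4-chloro-2-iodo-5-methyloctane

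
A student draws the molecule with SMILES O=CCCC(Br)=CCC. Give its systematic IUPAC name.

Counting along the main chain through the –CHO group and the multiple bond gives 7 carbons: the parent is heptane.
An aldehyde (terminal –CHO) is the principal characteristic group, giving the suffix -al.
There is one C=C double bond, indicated by the ending -ene.
Choose the numbering such that the aldehyde carbon is C-1 by definition.
With this numbering: the double bond between C-4 and C-5; a bromo group at C-4.
The name is 4-bromohept-4-enal.

4-bromohept-4-enal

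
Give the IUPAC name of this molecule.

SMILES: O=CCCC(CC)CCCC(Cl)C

8-chloro-4-ethylnonanal

The longest carbon chain that includes the –CHO group has 9 carbons, so the parent hydride is nonane.
The highest-priority functional group is an aldehyde (terminal –CHO), so the name ends in -al.
Number the chain so that the aldehyde carbon is C-1 by definition.
This places a chloro group at C-8; an ethyl group at C-4.
Substituent prefixes are cited in alphabetical order (multiplying prefixes like di-/tri- are ignored for ordering).
Putting it together: 8-chloro-4-ethylnonanal.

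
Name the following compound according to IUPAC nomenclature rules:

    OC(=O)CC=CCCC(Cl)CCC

7-chlorodec-3-enoic acid

The longest chain bearing the –COOH group and the multiple bond is 10 carbons long (decane).
The highest-priority functional group is a carboxylic acid (terminal –COOH), so the name ends in -oic acid.
The chain contains a C=C double bond, so the unsaturation ending is -ene.
The numbering direction is chosen so that the carboxylic acid carbon is C-1 by definition.
That gives the double bond between C-3 and C-4; a chloro group at C-7.
The name is 7-chlorodec-3-enoic acid.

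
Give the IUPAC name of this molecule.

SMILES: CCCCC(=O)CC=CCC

Counting along the main chain through the carbonyl and the multiple bond gives 10 carbons: the parent is decane.
The principal characteristic group is a ketone (C=O on an internal carbon), named with the suffix -one.
A C=C double bond in the chain gives the infix -ene-.
The numbering direction is chosen so that numbering from this end puts the carbonyl group at C-5 rather than C-6.
With this numbering: the carbonyl at C-5; the double bond between C-7 and C-8.
The name is dec-7-en-5-one.

dec-7-en-5-one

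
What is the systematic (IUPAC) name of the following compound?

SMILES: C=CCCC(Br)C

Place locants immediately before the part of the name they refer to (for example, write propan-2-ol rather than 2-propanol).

5-bromohex-1-ene

Counting along the main chain through the multiple bond gives 6 carbons: the parent is hexane.
A C=C double bond in the chain gives the infix -ene-.
The numbering direction is chosen so that numbering from this end puts the double bond at C-1 rather than C-5.
That gives the double bond between C-1 and C-2; a bromo group at C-5.
Putting it together: 5-bromohex-1-ene.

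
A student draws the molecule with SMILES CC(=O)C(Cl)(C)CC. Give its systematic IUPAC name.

3-chloro-3-methylpentan-2-one

The longest carbon chain that includes the carbonyl has 5 carbons, so the parent hydride is pentane.
The highest-priority functional group is a ketone (C=O on an internal carbon), so the name ends in -one.
Choose the numbering such that numbering from this end puts the carbonyl group at C-2 rather than C-4.
This places the carbonyl at C-2; a chloro group at C-3; a methyl group at C-3.
The substituents are ordered alphabetically, ignoring any di-/tri- multipliers.
The name is 3-chloro-3-methylpentan-2-one.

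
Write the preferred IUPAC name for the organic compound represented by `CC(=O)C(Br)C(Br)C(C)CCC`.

The longest carbon chain that includes the carbonyl has 8 carbons, so the parent hydride is octane.
The principal characteristic group is a ketone (C=O on an internal carbon), named with the suffix -one.
Number the chain so that numbering from this end puts the carbonyl group at C-2 rather than C-7.
With this numbering: the carbonyl at C-2; bromo groups at C-3 and C-4; a methyl group at C-5.
Substituent prefixes are cited in alphabetical order (multiplying prefixes like di-/tri- are ignored for ordering).
Putting it together: 3,4-dibromo-5-methyloctan-2-one.

3,4-dibromo-5-methyloctan-2-one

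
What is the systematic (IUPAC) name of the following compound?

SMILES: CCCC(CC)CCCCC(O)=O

6-ethylnonanoic acid

The longest carbon chain that includes the –COOH group has 9 carbons, so the parent hydride is nonane.
A carboxylic acid (terminal –COOH) is the principal characteristic group, giving the suffix -oic acid.
Number the chain so that the carboxylic acid carbon is C-1 by definition.
This places an ethyl group at C-6.
Assembling the pieces gives 6-ethylnonanoic acid.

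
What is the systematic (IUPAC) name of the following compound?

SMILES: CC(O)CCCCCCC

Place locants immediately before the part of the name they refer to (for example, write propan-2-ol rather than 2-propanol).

Counting along the main chain through the –OH group gives 9 carbons: the parent is nonane.
The principal characteristic group is an alcohol (–OH), named with the suffix -ol.
The numbering direction is chosen so that numbering from this end puts the hydroxyl group at C-2 rather than C-8.
With this numbering: the hydroxyl at C-2.
The name is nonan-2-ol.

nonan-2-ol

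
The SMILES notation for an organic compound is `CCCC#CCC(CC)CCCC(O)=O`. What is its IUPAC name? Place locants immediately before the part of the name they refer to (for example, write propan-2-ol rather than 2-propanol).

Counting along the main chain through the –COOH group and the multiple bond gives 11 carbons: the parent is undecane.
A carboxylic acid (terminal –COOH) is the principal characteristic group, giving the suffix -oic acid.
A C≡C triple bond in the chain gives the infix -yne-.
The numbering direction is chosen so that the carboxylic acid carbon is C-1 by definition.
This places the triple bond between C-7 and C-8; an ethyl group at C-5.
The name is 5-ethylundec-7-ynoic acid.

5-ethylundec-7-ynoic acid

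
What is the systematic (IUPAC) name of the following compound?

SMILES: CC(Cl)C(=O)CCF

4-chloro-1-fluoropentan-3-one

The longest carbon chain that includes the carbonyl has 5 carbons, so the parent hydride is pentane.
The principal characteristic group is a ketone (C=O on an internal carbon), named with the suffix -one.
The numbering direction is chosen so that the substituent locant set {1,4} is lower than {2,5} at the first point of difference.
That gives the carbonyl at C-3; a chloro group at C-4; a fluoro group at C-1.
Substituent prefixes are cited in alphabetical order (multiplying prefixes like di-/tri- are ignored for ordering).
The name is 4-chloro-1-fluoropentan-3-one.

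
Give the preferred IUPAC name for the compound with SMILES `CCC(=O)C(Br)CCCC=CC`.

Counting along the main chain through the carbonyl and the multiple bond gives 10 carbons: the parent is decane.
The highest-priority functional group is a ketone (C=O on an internal carbon), so the name ends in -one.
There is one C=C double bond, indicated by the ending -ene.
The numbering direction is chosen so that numbering from this end puts the carbonyl group at C-3 rather than C-8.
That gives the carbonyl at C-3; the double bond between C-8 and C-9; a bromo group at C-4.
Assembling the pieces gives 4-bromodec-8-en-3-one.

4-bromodec-8-en-3-one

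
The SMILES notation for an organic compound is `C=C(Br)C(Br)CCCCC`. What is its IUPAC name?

Counting along the main chain through the multiple bond gives 8 carbons: the parent is octane.
The chain contains a C=C double bond, so the unsaturation ending is -ene.
Number the chain so that numbering from this end puts the double bond at C-1 rather than C-7.
This places the double bond between C-1 and C-2; bromo groups at C-2 and C-3.
Putting it together: 2,3-dibromooct-1-ene.

2,3-dibromooct-1-ene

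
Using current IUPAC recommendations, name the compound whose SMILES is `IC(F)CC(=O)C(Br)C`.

Counting along the main chain through the carbonyl gives 5 carbons: the parent is pentane.
The principal characteristic group is a ketone (C=O on an internal carbon), named with the suffix -one.
Choose the numbering such that the substituent locant set {1,1,4} is lower than {2,5,5} at the first point of difference.
With this numbering: the carbonyl at C-3; a bromo group at C-4; a fluoro group at C-1; an iodo group at C-1.
Substituent prefixes are cited in alphabetical order (multiplying prefixes like di-/tri- are ignored for ordering).
Assembling the pieces gives 4-bromo-1-fluoro-1-iodopentan-3-one.

4-bromo-1-fluoro-1-iodopentan-3-one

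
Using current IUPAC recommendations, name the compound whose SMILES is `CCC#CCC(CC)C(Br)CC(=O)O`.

3-bromo-4-ethylnon-6-ynoic acid

Counting along the main chain through the –COOH group and the multiple bond gives 9 carbons: the parent is nonane.
The principal characteristic group is a carboxylic acid (terminal –COOH), named with the suffix -oic acid.
The chain contains a C≡C triple bond, so the unsaturation ending is -yne.
Choose the numbering such that the carboxylic acid carbon is C-1 by definition.
This places the triple bond between C-6 and C-7; a bromo group at C-3; an ethyl group at C-4.
The substituents are ordered alphabetically, ignoring any di-/tri- multipliers.
Putting it together: 3-bromo-4-ethylnon-6-ynoic acid.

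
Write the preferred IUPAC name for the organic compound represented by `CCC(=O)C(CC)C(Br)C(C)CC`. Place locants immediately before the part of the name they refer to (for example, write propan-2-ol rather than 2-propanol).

5-bromo-4-ethyl-6-methyloctan-3-one

Counting along the main chain through the carbonyl gives 8 carbons: the parent is octane.
A ketone (C=O on an internal carbon) is the principal characteristic group, giving the suffix -one.
Number the chain so that numbering from this end puts the carbonyl group at C-3 rather than C-6.
With this numbering: the carbonyl at C-3; a bromo group at C-5; an ethyl group at C-4; a methyl group at C-6.
Substituent prefixes are cited in alphabetical order (multiplying prefixes like di-/tri- are ignored for ordering).
The name is 5-bromo-4-ethyl-6-methyloctan-3-one.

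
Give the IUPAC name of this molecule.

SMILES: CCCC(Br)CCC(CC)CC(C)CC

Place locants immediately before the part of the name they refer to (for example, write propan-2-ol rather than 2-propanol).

The longest carbon chain is 11 atoms: the parent is undecane.
Choose the numbering such that the substituent locant set {3,5,8} is lower than {4,7,9} at the first point of difference.
With this numbering: a bromo group at C-8; an ethyl group at C-5; a methyl group at C-3.
Prefixes are listed alphabetically: bromo, ethyl, methyl.
Putting it together: 8-bromo-5-ethyl-3-methylundecane.

8-bromo-5-ethyl-3-methylundecane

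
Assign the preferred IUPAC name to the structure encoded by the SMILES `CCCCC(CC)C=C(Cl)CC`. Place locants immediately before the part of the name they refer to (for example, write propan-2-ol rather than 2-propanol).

Counting along the main chain through the multiple bond gives 9 carbons: the parent is nonane.
A C=C double bond in the chain gives the infix -ene-.
Choose the numbering such that numbering from this end puts the double bond at C-3 rather than C-6.
That gives the double bond between C-3 and C-4; a chloro group at C-3; an ethyl group at C-5.
Substituent prefixes are cited in alphabetical order (multiplying prefixes like di-/tri- are ignored for ordering).
The name is 3-chloro-5-ethylnon-3-ene.

3-chloro-5-ethylnon-3-ene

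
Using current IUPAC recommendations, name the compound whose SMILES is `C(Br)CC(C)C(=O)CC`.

Counting along the main chain through the carbonyl gives 6 carbons: the parent is hexane.
The highest-priority functional group is a ketone (C=O on an internal carbon), so the name ends in -one.
The numbering direction is chosen so that numbering from this end puts the carbonyl group at C-3 rather than C-4.
That gives the carbonyl at C-3; a bromo group at C-6; a methyl group at C-4.
The substituents are ordered alphabetically, ignoring any di-/tri- multipliers.
Putting it together: 6-bromo-4-methylhexan-3-one.

6-bromo-4-methylhexan-3-one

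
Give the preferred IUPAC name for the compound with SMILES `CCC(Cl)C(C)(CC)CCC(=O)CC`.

7-chloro-6-ethyl-6-methylnonan-3-one

The longest carbon chain that includes the carbonyl has 9 carbons, so the parent hydride is nonane.
The principal characteristic group is a ketone (C=O on an internal carbon), named with the suffix -one.
Choose the numbering such that numbering from this end puts the carbonyl group at C-3 rather than C-7.
With this numbering: the carbonyl at C-3; a chloro group at C-7; an ethyl group at C-6; a methyl group at C-6.
The substituents are ordered alphabetically, ignoring any di-/tri- multipliers.
The name is 7-chloro-6-ethyl-6-methylnonan-3-one.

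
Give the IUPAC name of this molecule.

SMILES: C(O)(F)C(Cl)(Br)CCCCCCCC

Counting along the main chain through the –OH group gives 10 carbons: the parent is decane.
An alcohol (–OH) is the principal characteristic group, giving the suffix -ol.
The numbering direction is chosen so that numbering from this end puts the hydroxyl group at C-1 rather than C-10.
This places the hydroxyl at C-1; a bromo group at C-2; a chloro group at C-2; a fluoro group at C-1.
Prefixes are listed alphabetically: bromo, chloro, fluoro.
Putting it together: 2-bromo-2-chloro-1-fluorodecan-1-ol.

2-bromo-2-chloro-1-fluorodecan-1-ol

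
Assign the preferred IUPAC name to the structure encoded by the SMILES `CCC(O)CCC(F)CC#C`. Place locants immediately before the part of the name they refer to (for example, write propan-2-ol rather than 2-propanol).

Counting along the main chain through the –OH group and the multiple bond gives 9 carbons: the parent is nonane.
An alcohol (–OH) is the principal characteristic group, giving the suffix -ol.
The chain contains a C≡C triple bond, so the unsaturation ending is -yne.
Number the chain so that numbering from this end puts the hydroxyl group at C-3 rather than C-7.
This places the hydroxyl at C-3; the triple bond between C-8 and C-9; a fluoro group at C-6.
The name is 6-fluoronon-8-yn-3-ol.

6-fluoronon-8-yn-3-ol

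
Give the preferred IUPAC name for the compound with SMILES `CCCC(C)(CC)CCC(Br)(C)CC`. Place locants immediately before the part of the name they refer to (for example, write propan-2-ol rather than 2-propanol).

The parent chain contains 9 carbons (nonane).
Choose the numbering such that the substituent locant set {3,3,6,6} is lower than {4,4,7,7} at the first point of difference.
With this numbering: a bromo group at C-3; an ethyl group at C-6; methyl groups at C-3 and C-6.
Substituent prefixes are cited in alphabetical order (multiplying prefixes like di-/tri- are ignored for ordering).
Putting it together: 3-bromo-6-ethyl-3,6-dimethylnonane.

3-bromo-6-ethyl-3,6-dimethylnonane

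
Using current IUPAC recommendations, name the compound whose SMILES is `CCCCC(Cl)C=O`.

2-chlorohexanal

The longest chain bearing the –CHO group is 6 carbons long (hexane).
An aldehyde (terminal –CHO) is the principal characteristic group, giving the suffix -al.
Number the chain so that the aldehyde carbon is C-1 by definition.
With this numbering: a chloro group at C-2.
The name is 2-chlorohexanal.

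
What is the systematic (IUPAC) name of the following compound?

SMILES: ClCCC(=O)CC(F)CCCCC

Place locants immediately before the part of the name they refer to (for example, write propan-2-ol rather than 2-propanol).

1-chloro-5-fluorodecan-3-one

Counting along the main chain through the carbonyl gives 10 carbons: the parent is decane.
The principal characteristic group is a ketone (C=O on an internal carbon), named with the suffix -one.
Number the chain so that numbering from this end puts the carbonyl group at C-3 rather than C-8.
With this numbering: the carbonyl at C-3; a chloro group at C-1; a fluoro group at C-5.
Substituent prefixes are cited in alphabetical order (multiplying prefixes like di-/tri- are ignored for ordering).
The name is 1-chloro-5-fluorodecan-3-one.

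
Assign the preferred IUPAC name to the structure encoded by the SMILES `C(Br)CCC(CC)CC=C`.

7-bromo-4-ethylhept-1-ene

The longest carbon chain that includes the multiple bond has 7 carbons, so the parent hydride is heptane.
A C=C double bond in the chain gives the infix -ene-.
Number the chain so that numbering from this end puts the double bond at C-1 rather than C-6.
With this numbering: the double bond between C-1 and C-2; a bromo group at C-7; an ethyl group at C-4.
Prefixes are listed alphabetically: bromo, ethyl.
The name is 7-bromo-4-ethylhept-1-ene.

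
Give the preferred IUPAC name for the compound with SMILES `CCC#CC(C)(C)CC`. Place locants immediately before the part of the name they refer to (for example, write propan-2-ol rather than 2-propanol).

5,5-dimethylhept-3-yne

The longest chain bearing the multiple bond is 7 carbons long (heptane).
The chain contains a C≡C triple bond, so the unsaturation ending is -yne.
Choose the numbering such that numbering from this end puts the triple bond at C-3 rather than C-4.
That gives the triple bond between C-3 and C-4; two methyl groups at C-5.
Putting it together: 5,5-dimethylhept-3-yne.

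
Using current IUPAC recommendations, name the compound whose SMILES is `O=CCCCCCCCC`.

Counting along the main chain through the –CHO group gives 9 carbons: the parent is nonane.
The principal characteristic group is an aldehyde (terminal –CHO), named with the suffix -al.
Choose the numbering such that the aldehyde carbon is C-1 by definition.
The name is nonanal.

nonanal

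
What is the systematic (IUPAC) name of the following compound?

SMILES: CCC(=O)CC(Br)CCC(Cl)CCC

5-bromo-8-chloroundecan-3-one

The longest chain bearing the carbonyl is 11 carbons long (undecane).
The highest-priority functional group is a ketone (C=O on an internal carbon), so the name ends in -one.
Choose the numbering such that numbering from this end puts the carbonyl group at C-3 rather than C-9.
This places the carbonyl at C-3; a bromo group at C-5; a chloro group at C-8.
Prefixes are listed alphabetically: bromo, chloro.
Putting it together: 5-bromo-8-chloroundecan-3-one.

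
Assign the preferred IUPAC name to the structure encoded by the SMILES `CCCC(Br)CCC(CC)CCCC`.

4-bromo-7-ethylundecane

The longest carbon chain is 11 atoms: the parent is undecane.
Number the chain so that the substituent locant set {4,7} is lower than {5,8} at the first point of difference.
With this numbering: a bromo group at C-4; an ethyl group at C-7.
Prefixes are listed alphabetically: bromo, ethyl.
Putting it together: 4-bromo-7-ethylundecane.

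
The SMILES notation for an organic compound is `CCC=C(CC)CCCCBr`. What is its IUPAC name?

Counting along the main chain through the multiple bond gives 8 carbons: the parent is octane.
There is one C=C double bond, indicated by the ending -ene.
Number the chain so that numbering from this end puts the double bond at C-3 rather than C-5.
With this numbering: the double bond between C-3 and C-4; a bromo group at C-8; an ethyl group at C-4.
Prefixes are listed alphabetically: bromo, ethyl.
Putting it together: 8-bromo-4-ethyloct-3-ene.

8-bromo-4-ethyloct-3-ene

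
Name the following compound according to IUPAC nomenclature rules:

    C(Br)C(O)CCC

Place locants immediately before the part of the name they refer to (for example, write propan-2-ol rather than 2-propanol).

1-bromopentan-2-ol

Counting along the main chain through the –OH group gives 5 carbons: the parent is pentane.
The highest-priority functional group is an alcohol (–OH), so the name ends in -ol.
Choose the numbering such that numbering from this end puts the hydroxyl group at C-2 rather than C-4.
This places the hydroxyl at C-2; a bromo group at C-1.
Putting it together: 1-bromopentan-2-ol.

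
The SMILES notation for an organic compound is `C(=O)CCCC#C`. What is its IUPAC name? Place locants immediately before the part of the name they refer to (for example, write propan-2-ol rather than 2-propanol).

hex-5-ynal

The longest carbon chain that includes the –CHO group and the multiple bond has 6 carbons, so the parent hydride is hexane.
An aldehyde (terminal –CHO) is the principal characteristic group, giving the suffix -al.
The chain contains a C≡C triple bond, so the unsaturation ending is -yne.
Number the chain so that the aldehyde carbon is C-1 by definition.
That gives the triple bond between C-5 and C-6.
Assembling the pieces gives hex-5-ynal.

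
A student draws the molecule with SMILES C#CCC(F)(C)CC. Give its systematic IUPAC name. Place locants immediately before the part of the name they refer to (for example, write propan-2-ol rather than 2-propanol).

4-fluoro-4-methylhex-1-yne

The longest chain bearing the multiple bond is 6 carbons long (hexane).
A C≡C triple bond in the chain gives the infix -yne-.
The numbering direction is chosen so that numbering from this end puts the triple bond at C-1 rather than C-5.
This places the triple bond between C-1 and C-2; a fluoro group at C-4; a methyl group at C-4.
Prefixes are listed alphabetically: fluoro, methyl.
Putting it together: 4-fluoro-4-methylhex-1-yne.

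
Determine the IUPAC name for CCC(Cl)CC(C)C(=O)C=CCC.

8-chloro-6-methyldec-3-en-5-one

Counting along the main chain through the carbonyl and the multiple bond gives 10 carbons: the parent is decane.
The principal characteristic group is a ketone (C=O on an internal carbon), named with the suffix -one.
There is one C=C double bond, indicated by the ending -ene.
The numbering direction is chosen so that numbering from this end puts the carbonyl group at C-5 rather than C-6.
This places the carbonyl at C-5; the double bond between C-3 and C-4; a chloro group at C-8; a methyl group at C-6.
The substituents are ordered alphabetically, ignoring any di-/tri- multipliers.
The name is 8-chloro-6-methyldec-3-en-5-one.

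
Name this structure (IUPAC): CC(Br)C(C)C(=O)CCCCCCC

The longest chain bearing the carbonyl is 11 carbons long (undecane).
The highest-priority functional group is a ketone (C=O on an internal carbon), so the name ends in -one.
The numbering direction is chosen so that numbering from this end puts the carbonyl group at C-4 rather than C-8.
That gives the carbonyl at C-4; a bromo group at C-2; a methyl group at C-3.
Substituent prefixes are cited in alphabetical order (multiplying prefixes like di-/tri- are ignored for ordering).
Assembling the pieces gives 2-bromo-3-methylundecan-4-one.

2-bromo-3-methylundecan-4-one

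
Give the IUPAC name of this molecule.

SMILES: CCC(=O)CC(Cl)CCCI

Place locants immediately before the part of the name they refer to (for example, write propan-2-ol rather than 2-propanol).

The longest chain bearing the carbonyl is 8 carbons long (octane).
The principal characteristic group is a ketone (C=O on an internal carbon), named with the suffix -one.
Number the chain so that numbering from this end puts the carbonyl group at C-3 rather than C-6.
This places the carbonyl at C-3; a chloro group at C-5; an iodo group at C-8.
The substituents are ordered alphabetically, ignoring any di-/tri- multipliers.
Putting it together: 5-chloro-8-iodooctan-3-one.

5-chloro-8-iodooctan-3-one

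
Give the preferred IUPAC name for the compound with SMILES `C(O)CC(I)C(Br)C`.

4-bromo-3-iodopentan-1-ol

Counting along the main chain through the –OH group gives 5 carbons: the parent is pentane.
The principal characteristic group is an alcohol (–OH), named with the suffix -ol.
Number the chain so that numbering from this end puts the hydroxyl group at C-1 rather than C-5.
With this numbering: the hydroxyl at C-1; a bromo group at C-4; an iodo group at C-3.
The substituents are ordered alphabetically, ignoring any di-/tri- multipliers.
Putting it together: 4-bromo-3-iodopentan-1-ol.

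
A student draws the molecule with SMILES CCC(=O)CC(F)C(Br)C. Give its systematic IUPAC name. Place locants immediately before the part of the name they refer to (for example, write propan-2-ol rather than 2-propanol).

6-bromo-5-fluoroheptan-3-one

The longest chain bearing the carbonyl is 7 carbons long (heptane).
A ketone (C=O on an internal carbon) is the principal characteristic group, giving the suffix -one.
Number the chain so that numbering from this end puts the carbonyl group at C-3 rather than C-5.
That gives the carbonyl at C-3; a bromo group at C-6; a fluoro group at C-5.
Prefixes are listed alphabetically: bromo, fluoro.
The name is 6-bromo-5-fluoroheptan-3-one.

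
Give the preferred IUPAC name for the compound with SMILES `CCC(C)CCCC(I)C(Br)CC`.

The longest continuous carbon chain has 10 atoms, so the parent hydride is decane.
Choose the numbering such that the substituent locant set {3,4,8} is lower than {3,7,8} at the first point of difference.
This places a bromo group at C-3; an iodo group at C-4; a methyl group at C-8.
Substituent prefixes are cited in alphabetical order (multiplying prefixes like di-/tri- are ignored for ordering).
The name is 3-bromo-4-iodo-8-methyldecane.

3-bromo-4-iodo-8-methyldecane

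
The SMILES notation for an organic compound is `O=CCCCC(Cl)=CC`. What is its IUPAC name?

The longest chain bearing the –CHO group and the multiple bond is 7 carbons long (heptane).
An aldehyde (terminal –CHO) is the principal characteristic group, giving the suffix -al.
There is one C=C double bond, indicated by the ending -ene.
Number the chain so that the aldehyde carbon is C-1 by definition.
That gives the double bond between C-5 and C-6; a chloro group at C-5.
Putting it together: 5-chlorohept-5-enal.

5-chlorohept-5-enal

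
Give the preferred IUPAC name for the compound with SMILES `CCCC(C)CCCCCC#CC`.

Counting along the main chain through the multiple bond gives 12 carbons: the parent is dodecane.
A C≡C triple bond in the chain gives the infix -yne-.
Choose the numbering such that numbering from this end puts the triple bond at C-2 rather than C-10.
That gives the triple bond between C-2 and C-3; a methyl group at C-9.
Assembling the pieces gives 9-methyldodec-2-yne.

9-methyldodec-2-yne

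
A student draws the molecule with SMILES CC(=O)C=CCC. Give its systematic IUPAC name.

The longest carbon chain that includes the carbonyl and the multiple bond has 6 carbons, so the parent hydride is hexane.
A ketone (C=O on an internal carbon) is the principal characteristic group, giving the suffix -one.
A C=C double bond in the chain gives the infix -ene-.
Choose the numbering such that numbering from this end puts the carbonyl group at C-2 rather than C-5.
That gives the carbonyl at C-2; the double bond between C-3 and C-4.
Putting it together: hex-3-en-2-one.

hex-3-en-2-one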